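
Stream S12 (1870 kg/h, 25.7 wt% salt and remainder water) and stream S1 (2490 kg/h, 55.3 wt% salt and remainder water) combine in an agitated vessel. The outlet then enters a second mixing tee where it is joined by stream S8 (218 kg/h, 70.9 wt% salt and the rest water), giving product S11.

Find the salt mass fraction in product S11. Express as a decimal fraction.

0.440

Overall, product flow = 4578 kg/h.
salt in = 1870×0.257 + 2490×0.553 + 218×0.709 = 2012.1 kg/h.
salt fraction in S11 = 0.440.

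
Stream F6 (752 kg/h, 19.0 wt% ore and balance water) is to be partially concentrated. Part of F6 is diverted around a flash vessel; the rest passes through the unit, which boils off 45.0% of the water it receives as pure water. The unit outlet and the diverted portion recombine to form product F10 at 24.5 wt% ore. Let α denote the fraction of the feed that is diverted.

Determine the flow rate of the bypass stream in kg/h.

288.9 kg/h

All 752×0.190 = 142.88 kg/h of ore reaches F10, so F10 = 142.88/0.245 = 583.18 kg/h and vapour = 168.82 kg/h.
The evaporator receives (1−α)·752 of feed at 0.810 water and removes 0.450 of that water:
0.450×0.810×(1−α)×752 = 168.82
(1−α) = 168.82/274.1 = 0.6159;  α = 0.3841.
Bypass flow = 0.3841×752 = 288.86 kg/h.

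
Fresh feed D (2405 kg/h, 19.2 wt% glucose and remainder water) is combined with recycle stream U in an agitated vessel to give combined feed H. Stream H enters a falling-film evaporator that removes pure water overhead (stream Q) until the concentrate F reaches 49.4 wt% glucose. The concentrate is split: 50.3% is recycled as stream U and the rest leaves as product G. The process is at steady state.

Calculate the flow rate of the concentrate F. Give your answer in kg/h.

Overall glucose balance (none leaves overhead): glucose in fresh feed = glucose in product, i.e. 2405×0.192 = (1−0.503)·F·0.494.
F = 461.76/(0.494×0.497) = 1880.8 kg/h.

1881 kg/h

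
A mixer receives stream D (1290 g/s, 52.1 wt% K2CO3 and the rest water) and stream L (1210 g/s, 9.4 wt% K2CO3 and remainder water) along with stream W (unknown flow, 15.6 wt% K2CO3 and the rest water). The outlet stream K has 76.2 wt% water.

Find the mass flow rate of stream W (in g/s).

2327 g/s

Let W be the unknown flow. Total out = 2500 + W.
water balance: 1714.2 + 0.844·W = 0.762·(2500 + W)
(0.844 − 0.762)·W = 0.762×2500 − 1714.2 = 190.83
W = 190.83 / 0.082 = 2327.2 g/s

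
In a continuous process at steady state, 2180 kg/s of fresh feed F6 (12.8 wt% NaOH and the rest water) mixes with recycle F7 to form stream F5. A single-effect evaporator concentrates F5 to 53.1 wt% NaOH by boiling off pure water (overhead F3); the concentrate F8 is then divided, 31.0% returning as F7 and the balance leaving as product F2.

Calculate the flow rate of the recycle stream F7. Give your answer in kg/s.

Overall NaOH balance (none leaves overhead): NaOH in fresh feed = NaOH in product, i.e. 2180×0.128 = (1−0.310)·F8·0.531.
F8 = 279.04/(0.531×0.690) = 761.59 kg/s.
Recycle F7 = 0.310×761.59 = 236.09 kg/s.

236.1 kg/s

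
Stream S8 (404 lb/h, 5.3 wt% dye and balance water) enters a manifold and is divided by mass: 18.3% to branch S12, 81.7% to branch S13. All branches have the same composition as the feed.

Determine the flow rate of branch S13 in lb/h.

Branch S13 flow = 0.817×404 = 330.07 lb/h.

330.1 lb/h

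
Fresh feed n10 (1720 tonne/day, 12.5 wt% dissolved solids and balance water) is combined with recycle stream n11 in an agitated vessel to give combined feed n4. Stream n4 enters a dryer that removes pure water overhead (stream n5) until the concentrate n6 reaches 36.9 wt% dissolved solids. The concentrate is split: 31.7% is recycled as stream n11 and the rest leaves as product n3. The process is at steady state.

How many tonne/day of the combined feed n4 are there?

Overall dissolved solids balance (none leaves overhead): dissolved solids in fresh feed = dissolved solids in product, i.e. 1720×0.125 = (1−0.317)·n6·0.369.
n6 = 215/(0.369×0.683) = 853.08 tonne/day.
Recycle n11 = 0.317×853.08 = 270.43 tonne/day.
Combined feed n4 = 1720 + 270.43 = 1990.4 tonne/day.

1990 tonne/day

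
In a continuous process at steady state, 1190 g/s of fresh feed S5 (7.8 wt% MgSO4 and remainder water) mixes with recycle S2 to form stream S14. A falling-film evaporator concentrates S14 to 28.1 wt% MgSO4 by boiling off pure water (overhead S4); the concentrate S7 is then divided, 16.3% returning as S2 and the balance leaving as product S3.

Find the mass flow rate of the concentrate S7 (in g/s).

Overall MgSO4 balance (none leaves overhead): MgSO4 in fresh feed = MgSO4 in product, i.e. 1190×0.078 = (1−0.163)·S7·0.281.
S7 = 92.82/(0.281×0.837) = 394.65 g/s.

394.6 g/s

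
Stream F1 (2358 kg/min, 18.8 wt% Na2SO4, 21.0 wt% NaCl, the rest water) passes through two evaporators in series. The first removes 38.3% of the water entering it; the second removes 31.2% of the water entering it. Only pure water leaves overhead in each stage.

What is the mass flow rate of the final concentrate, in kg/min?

water in feed = 2358×0.602 = 1419.5 kg/min.
After stage 1: water left = (1−0.383)×1419.5 = 875.84; stream total = 1814.3 kg/min.
After stage 2: water left = (1−0.312)×875.84 = 602.58; final concentrate = 1541.1 kg/min.

1541 kg/min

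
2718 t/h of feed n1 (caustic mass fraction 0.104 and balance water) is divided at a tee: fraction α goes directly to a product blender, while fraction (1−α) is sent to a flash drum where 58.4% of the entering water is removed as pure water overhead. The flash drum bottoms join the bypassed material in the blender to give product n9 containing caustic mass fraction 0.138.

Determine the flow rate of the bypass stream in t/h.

1438 t/h

All 2718×0.104 = 282.67 t/h of caustic reaches n9, so n9 = 282.67/0.138 = 2048.3 t/h and vapour = 669.65 t/h.
The evaporator receives (1−α)·2718 of feed at 0.896 water and removes 0.584 of that water:
0.584×0.896×(1−α)×2718 = 669.65
(1−α) = 669.65/1422.2 = 0.4708;  α = 0.5292.
Bypass flow = 0.5292×2718 = 1438.2 t/h.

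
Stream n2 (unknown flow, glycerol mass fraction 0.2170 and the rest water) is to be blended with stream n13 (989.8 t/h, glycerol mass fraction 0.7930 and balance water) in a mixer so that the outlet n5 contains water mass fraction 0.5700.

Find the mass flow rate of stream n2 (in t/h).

Let n2 be the unknown flow. Total out = 989.8 + n2.
water balance: 204.89 + 0.783·n2 = 0.570·(989.8 + n2)
(0.783 − 0.570)·n2 = 0.570×989.8 − 204.89 = 359.3
n2 = 359.3 / 0.213 = 1686.8 t/h

1687 t/h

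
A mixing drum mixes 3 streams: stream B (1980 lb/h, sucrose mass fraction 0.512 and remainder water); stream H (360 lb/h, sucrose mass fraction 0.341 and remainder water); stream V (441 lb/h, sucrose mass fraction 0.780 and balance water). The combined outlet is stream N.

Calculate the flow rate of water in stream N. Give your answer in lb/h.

water out = water in = 1980×0.488 + 360×0.659 + 441×0.220 = 1300.5 lb/h.

1300 lb/h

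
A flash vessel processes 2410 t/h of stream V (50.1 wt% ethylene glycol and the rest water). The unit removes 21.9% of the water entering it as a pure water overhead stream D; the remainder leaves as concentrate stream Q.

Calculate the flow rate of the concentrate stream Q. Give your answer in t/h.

2147 t/h

water entering = 2410×0.499 = 1202.6 t/h; overhead removed = 0.219×1202.6 = 263.37 t/h.
Concentrate = 2410 − 263.37 = 2146.6 t/h.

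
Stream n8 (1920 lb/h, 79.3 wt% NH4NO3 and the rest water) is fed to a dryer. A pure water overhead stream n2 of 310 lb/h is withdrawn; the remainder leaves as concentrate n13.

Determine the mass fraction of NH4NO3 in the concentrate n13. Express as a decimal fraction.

NH4NO3 is not removed: 1920×0.793 = 1522.6 lb/h of NH4NO3 enters n13.
Concentrate = 1920 − 310 = 1610 lb/h.
Mass fraction = 1522.6/1610 = 0.946.

0.946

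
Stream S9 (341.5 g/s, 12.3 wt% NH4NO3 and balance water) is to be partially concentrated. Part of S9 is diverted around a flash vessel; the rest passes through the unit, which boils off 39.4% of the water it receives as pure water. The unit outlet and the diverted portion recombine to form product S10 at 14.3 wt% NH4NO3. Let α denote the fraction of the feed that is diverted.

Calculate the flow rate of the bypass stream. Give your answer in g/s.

All 341.5×0.123 = 42.005 g/s of NH4NO3 reaches S10, so S10 = 42.005/0.143 = 293.74 g/s and vapour = 47.762 g/s.
The evaporator receives (1−α)·341.5 of feed at 0.877 water and removes 0.394 of that water:
0.394×0.877×(1−α)×341.5 = 47.762
(1−α) = 47.762/118 = 0.4048;  α = 0.5952.
Bypass flow = 0.5952×341.5 = 203.27 g/s.

203.3 g/s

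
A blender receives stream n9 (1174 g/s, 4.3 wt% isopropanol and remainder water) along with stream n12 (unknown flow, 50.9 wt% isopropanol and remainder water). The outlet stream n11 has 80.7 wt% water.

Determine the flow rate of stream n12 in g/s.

Let n12 be the unknown flow. Total out = 1174 + n12.
water balance: 1123.5 + 0.491·n12 = 0.807·(1174 + n12)
(0.491 − 0.807)·n12 = 0.807×1174 − 1123.5 = -176.1
n12 = -176.1 / -0.316 = 557.28 g/s

557.3 g/s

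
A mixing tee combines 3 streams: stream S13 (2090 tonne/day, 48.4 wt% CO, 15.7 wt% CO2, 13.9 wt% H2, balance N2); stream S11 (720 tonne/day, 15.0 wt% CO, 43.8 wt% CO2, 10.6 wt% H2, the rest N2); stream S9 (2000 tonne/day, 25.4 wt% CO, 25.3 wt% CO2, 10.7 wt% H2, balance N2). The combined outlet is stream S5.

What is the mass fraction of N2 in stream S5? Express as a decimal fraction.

Total flow out = 2090 + 720 + 2000 = 4810 tonne/day.
N2 in = 2090×0.220 + 720×0.306 + 2000×0.386 = 1452.1 tonne/day.
N2 mass fraction in S5 = 1452.1/4810 = 0.302.

0.302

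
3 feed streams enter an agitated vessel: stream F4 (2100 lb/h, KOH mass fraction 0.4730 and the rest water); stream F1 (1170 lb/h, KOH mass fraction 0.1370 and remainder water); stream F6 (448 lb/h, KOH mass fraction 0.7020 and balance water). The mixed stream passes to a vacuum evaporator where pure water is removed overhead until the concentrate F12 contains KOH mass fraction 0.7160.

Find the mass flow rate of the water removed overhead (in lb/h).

1668 lb/h

KOH entering = 2100×0.473 + 1170×0.137 + 448×0.702 = 1468.1 lb/h.
All KOH reports to F12, so F12 = 1468.1/0.716 = 2050.4 lb/h.
Total feed = 3718 lb/h; overhead = 3718 − 2050.4 = 1667.6 lb/h.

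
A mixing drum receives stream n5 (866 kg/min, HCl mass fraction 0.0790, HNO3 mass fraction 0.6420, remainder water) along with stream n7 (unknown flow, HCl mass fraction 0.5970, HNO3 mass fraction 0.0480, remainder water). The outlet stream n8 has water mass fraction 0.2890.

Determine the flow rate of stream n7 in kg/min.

Let n7 be the unknown flow. Total out = 866 + n7.
water balance: 241.61 + 0.355·n7 = 0.289·(866 + n7)
(0.355 − 0.289)·n7 = 0.289×866 − 241.61 = 8.66
n7 = 8.66 / 0.066 = 131.21 kg/min

131.2 kg/min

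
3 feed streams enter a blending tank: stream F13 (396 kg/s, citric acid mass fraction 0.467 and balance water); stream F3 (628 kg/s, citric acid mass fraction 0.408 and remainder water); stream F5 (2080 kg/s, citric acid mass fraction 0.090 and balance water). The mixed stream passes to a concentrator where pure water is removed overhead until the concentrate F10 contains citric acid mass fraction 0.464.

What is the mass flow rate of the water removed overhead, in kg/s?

1750 kg/s

citric acid entering = 396×0.467 + 628×0.408 + 2080×0.090 = 628.36 kg/s.
All citric acid reports to F10, so F10 = 628.36/0.464 = 1354.2 kg/s.
Total feed = 3104 kg/s; overhead = 3104 − 1354.2 = 1749.8 kg/s.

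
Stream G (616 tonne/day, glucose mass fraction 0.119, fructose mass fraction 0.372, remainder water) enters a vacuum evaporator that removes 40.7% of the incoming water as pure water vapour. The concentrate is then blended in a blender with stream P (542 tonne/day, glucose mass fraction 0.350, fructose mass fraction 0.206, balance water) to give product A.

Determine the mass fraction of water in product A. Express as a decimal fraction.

Vapour removed = 0.407×0.509×616 = 127.61 tonne/day; concentrate = 488.39 tonne/day.
water reaching the mixer = 185.93 (from concentrate) + 542×0.444 = 426.58 tonne/day.
Product flow = 488.39 + 542 = 1030.4 tonne/day; water fraction = 0.414.

0.414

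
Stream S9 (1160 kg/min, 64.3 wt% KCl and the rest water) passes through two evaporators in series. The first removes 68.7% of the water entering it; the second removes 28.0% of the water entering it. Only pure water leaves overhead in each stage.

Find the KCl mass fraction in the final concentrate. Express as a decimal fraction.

water in feed = 1160×0.357 = 414.12 kg/min.
After stage 1: water left = (1−0.687)×414.12 = 129.62; stream total = 875.5 kg/min.
After stage 2: water left = (1−0.280)×129.62 = 93.326; final concentrate = 839.21 kg/min.
KCl fraction = 745.88/839.21 = 0.8888.

0.8888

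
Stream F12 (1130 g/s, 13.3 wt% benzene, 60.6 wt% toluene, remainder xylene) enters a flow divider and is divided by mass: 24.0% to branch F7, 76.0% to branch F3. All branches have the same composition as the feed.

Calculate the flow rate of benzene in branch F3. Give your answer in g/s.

114.2 g/s

Branch F3 total = 0.760×1130 = 858.8 g/s.
benzene in F3 = 0.133×858.8 = 114.22 g/s.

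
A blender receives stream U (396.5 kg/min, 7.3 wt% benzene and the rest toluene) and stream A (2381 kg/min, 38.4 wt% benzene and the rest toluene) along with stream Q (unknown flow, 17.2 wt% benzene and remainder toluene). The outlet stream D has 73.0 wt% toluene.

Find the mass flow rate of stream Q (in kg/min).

1973 kg/min

Let Q be the unknown flow. Total out = 2777.5 + Q.
toluene balance: 1834.3 + 0.828·Q = 0.730·(2777.5 + Q)
(0.828 − 0.730)·Q = 0.730×2777.5 − 1834.3 = 193.32
Q = 193.32 / 0.098 = 1972.7 kg/min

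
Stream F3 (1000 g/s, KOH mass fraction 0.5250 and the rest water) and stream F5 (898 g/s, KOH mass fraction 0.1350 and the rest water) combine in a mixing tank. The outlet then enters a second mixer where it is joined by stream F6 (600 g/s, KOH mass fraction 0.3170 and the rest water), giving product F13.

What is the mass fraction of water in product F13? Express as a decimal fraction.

Overall, product flow = 2498 g/s.
water in = 1000×0.475 + 898×0.865 + 600×0.683 = 1661.6 g/s.
water fraction in F13 = 0.6652.

0.6652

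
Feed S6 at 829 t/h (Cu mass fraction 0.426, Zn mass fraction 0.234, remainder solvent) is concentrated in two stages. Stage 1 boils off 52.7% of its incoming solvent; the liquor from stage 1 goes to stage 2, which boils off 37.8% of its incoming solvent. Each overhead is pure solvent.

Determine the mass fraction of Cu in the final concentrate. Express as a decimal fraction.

0.561

solvent in feed = 829×0.340 = 281.86 t/h.
After stage 1: solvent left = (1−0.527)×281.86 = 133.32; stream total = 680.46 t/h.
After stage 2: solvent left = (1−0.378)×133.32 = 82.925; final concentrate = 630.06 t/h.
Cu fraction = 353.15/630.06 = 0.561.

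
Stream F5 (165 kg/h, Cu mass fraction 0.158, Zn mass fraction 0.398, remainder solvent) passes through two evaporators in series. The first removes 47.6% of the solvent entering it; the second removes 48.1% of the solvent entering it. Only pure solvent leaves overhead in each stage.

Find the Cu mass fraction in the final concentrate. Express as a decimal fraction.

solvent in feed = 165×0.444 = 73.26 kg/h.
After stage 1: solvent left = (1−0.476)×73.26 = 38.388; stream total = 130.13 kg/h.
After stage 2: solvent left = (1−0.481)×38.388 = 19.923; final concentrate = 111.66 kg/h.
Cu fraction = 26.07/111.66 = 0.233.

0.233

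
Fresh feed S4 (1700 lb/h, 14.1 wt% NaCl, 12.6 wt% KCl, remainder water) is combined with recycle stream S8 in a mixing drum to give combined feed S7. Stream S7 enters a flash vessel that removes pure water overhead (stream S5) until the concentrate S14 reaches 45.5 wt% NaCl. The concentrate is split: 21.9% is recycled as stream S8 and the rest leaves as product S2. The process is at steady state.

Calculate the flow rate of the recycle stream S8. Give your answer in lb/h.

Overall NaCl balance (none leaves overhead): NaCl in fresh feed = NaCl in product, i.e. 1700×0.141 = (1−0.219)·S14·0.455.
S14 = 239.7/(0.455×0.781) = 674.54 lb/h.
Recycle S8 = 0.219×674.54 = 147.72 lb/h.

147.7 lb/h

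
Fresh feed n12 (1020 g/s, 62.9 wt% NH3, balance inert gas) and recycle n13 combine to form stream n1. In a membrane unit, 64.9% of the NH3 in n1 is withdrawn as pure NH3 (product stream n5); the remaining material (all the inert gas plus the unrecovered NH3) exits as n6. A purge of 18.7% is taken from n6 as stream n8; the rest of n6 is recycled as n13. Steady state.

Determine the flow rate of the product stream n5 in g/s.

582.7 g/s

NH3 in n1: m_A = 1020×0.629 + (1−0.187)·(1−0.649)·m_A, so m_A = 641.58/0.7146 = 897.77 g/s.
Product n5 = 0.649×897.77 = 582.65 g/s.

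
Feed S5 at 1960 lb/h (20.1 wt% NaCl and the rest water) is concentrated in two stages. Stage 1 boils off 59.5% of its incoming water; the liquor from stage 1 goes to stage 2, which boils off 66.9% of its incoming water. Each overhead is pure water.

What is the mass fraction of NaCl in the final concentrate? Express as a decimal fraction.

0.6524

water in feed = 1960×0.799 = 1566 lb/h.
After stage 1: water left = (1−0.595)×1566 = 634.25; stream total = 1028.2 lb/h.
After stage 2: water left = (1−0.669)×634.25 = 209.94; final concentrate = 603.9 lb/h.
NaCl fraction = 393.96/603.9 = 0.6524.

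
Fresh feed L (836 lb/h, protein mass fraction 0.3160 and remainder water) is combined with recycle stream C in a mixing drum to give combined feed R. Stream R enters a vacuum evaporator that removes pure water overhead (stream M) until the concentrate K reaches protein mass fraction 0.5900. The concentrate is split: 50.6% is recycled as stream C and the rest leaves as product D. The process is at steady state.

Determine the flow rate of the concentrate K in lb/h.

Overall protein balance (none leaves overhead): protein in fresh feed = protein in product, i.e. 836×0.316 = (1−0.506)·K·0.590.
K = 264.18/(0.590×0.494) = 906.39 lb/h.

906.4 lb/h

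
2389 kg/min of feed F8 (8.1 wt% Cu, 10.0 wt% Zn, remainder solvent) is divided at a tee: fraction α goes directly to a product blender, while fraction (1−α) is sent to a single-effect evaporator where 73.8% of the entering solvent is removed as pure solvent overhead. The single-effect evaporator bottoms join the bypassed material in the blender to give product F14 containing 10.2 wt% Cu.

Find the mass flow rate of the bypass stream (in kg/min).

All 2389×0.081 = 193.51 kg/min of Cu reaches F14, so F14 = 193.51/0.102 = 1897.1 kg/min and vapour = 491.85 kg/min.
The evaporator receives (1−α)·2389 of feed at 0.819 solvent and removes 0.738 of that solvent:
0.738×0.819×(1−α)×2389 = 491.85
(1−α) = 491.85/1444 = 0.3406;  α = 0.6594.
Bypass flow = 0.6594×2389 = 1575.2 kg/min.

1575 kg/min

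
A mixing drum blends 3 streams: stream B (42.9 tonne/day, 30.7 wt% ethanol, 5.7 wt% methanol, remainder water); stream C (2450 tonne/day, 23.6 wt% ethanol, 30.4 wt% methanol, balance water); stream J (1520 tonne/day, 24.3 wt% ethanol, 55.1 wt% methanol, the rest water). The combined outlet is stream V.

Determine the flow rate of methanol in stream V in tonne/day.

1585 tonne/day

methanol out = methanol in = 42.9×0.057 + 2450×0.304 + 1520×0.551 = 1584.8 tonne/day.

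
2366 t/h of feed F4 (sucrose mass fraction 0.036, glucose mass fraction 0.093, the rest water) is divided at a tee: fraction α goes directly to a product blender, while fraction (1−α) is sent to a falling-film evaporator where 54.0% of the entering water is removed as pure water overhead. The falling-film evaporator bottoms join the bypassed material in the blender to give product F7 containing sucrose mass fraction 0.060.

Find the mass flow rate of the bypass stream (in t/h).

353.8 t/h

All 2366×0.036 = 85.176 t/h of sucrose reaches F7, so F7 = 85.176/0.060 = 1419.6 t/h and vapour = 946.4 t/h.
The evaporator receives (1−α)·2366 of feed at 0.871 water and removes 0.540 of that water:
0.540×0.871×(1−α)×2366 = 946.4
(1−α) = 946.4/1112.8 = 0.8504;  α = 0.1496.
Bypass flow = 0.1496×2366 = 353.84 t/h.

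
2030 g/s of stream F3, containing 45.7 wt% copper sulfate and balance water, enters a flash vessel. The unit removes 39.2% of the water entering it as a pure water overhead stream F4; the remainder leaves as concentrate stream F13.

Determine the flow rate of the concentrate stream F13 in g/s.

water entering = 2030×0.543 = 1102.3 g/s; overhead removed = 0.392×1102.3 = 432.1 g/s.
Concentrate = 2030 − 432.1 = 1597.9 g/s.

1598 g/s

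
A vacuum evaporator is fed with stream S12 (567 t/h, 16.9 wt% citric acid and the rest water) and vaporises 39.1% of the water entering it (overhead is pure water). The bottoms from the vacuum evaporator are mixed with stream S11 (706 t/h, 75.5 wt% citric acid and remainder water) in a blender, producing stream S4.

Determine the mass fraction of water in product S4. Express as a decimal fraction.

0.4224

Vapour removed = 0.391×0.831×567 = 184.23 t/h; concentrate = 382.77 t/h.
water reaching the mixer = 286.95 (from concentrate) + 706×0.245 = 459.92 t/h.
Product flow = 382.77 + 706 = 1088.8 t/h; water fraction = 0.4224.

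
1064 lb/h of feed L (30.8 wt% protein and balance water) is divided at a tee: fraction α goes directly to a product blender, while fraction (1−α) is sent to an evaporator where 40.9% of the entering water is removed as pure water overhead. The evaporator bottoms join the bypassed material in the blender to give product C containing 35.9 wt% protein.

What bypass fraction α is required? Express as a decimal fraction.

0.498

All 1064×0.308 = 327.71 lb/h of protein reaches C, so C = 327.71/0.359 = 912.85 lb/h and vapour = 151.15 lb/h.
The evaporator receives (1−α)·1064 of feed at 0.692 water and removes 0.409 of that water:
0.409×0.692×(1−α)×1064 = 151.15
(1−α) = 151.15/301.14 = 0.5019;  α = 0.4981.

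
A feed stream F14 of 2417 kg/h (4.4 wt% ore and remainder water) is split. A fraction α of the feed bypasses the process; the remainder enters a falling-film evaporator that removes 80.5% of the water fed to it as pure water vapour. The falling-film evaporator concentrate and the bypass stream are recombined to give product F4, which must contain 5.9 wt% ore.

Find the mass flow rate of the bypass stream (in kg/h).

All 2417×0.044 = 106.35 kg/h of ore reaches F4, so F4 = 106.35/0.059 = 1802.5 kg/h and vapour = 614.49 kg/h.
The evaporator receives (1−α)·2417 of feed at 0.956 water and removes 0.805 of that water:
0.805×0.956×(1−α)×2417 = 614.49
(1−α) = 614.49/1860.1 = 0.3304;  α = 0.6696.
Bypass flow = 0.6696×2417 = 1618.5 kg/h.

1619 kg/h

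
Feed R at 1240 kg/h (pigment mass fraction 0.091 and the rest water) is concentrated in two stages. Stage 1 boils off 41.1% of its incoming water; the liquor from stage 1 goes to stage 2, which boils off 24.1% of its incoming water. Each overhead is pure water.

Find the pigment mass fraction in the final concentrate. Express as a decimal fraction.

0.183

water in feed = 1240×0.909 = 1127.2 kg/h.
After stage 1: water left = (1−0.411)×1127.2 = 663.9; stream total = 776.74 kg/h.
After stage 2: water left = (1−0.241)×663.9 = 503.9; final concentrate = 616.74 kg/h.
pigment fraction = 112.84/616.74 = 0.183.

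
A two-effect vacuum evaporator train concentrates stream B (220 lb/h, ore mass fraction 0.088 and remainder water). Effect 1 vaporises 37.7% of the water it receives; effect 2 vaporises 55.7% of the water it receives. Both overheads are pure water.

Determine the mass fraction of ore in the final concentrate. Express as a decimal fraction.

0.259

water in feed = 220×0.912 = 200.64 lb/h.
After stage 1: water left = (1−0.377)×200.64 = 125; stream total = 144.36 lb/h.
After stage 2: water left = (1−0.557)×125 = 55.374; final concentrate = 74.734 lb/h.
ore fraction = 19.36/74.734 = 0.259.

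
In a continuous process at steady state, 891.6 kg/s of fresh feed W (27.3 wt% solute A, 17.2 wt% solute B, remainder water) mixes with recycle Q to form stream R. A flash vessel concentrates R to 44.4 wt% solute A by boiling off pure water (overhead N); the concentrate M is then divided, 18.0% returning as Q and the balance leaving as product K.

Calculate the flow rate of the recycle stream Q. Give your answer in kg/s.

Overall solute A balance (none leaves overhead): solute A in fresh feed = solute A in product, i.e. 891.6×0.273 = (1−0.180)·M·0.444.
M = 243.41/(0.444×0.820) = 668.55 kg/s.
Recycle Q = 0.180×668.55 = 120.34 kg/s.

120.3 kg/s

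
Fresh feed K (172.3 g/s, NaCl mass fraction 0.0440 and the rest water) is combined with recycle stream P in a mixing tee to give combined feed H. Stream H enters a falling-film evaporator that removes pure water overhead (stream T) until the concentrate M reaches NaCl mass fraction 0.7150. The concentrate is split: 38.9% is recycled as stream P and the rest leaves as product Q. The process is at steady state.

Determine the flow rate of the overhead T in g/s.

161.7 g/s

Overall NaCl balance (none leaves overhead): NaCl in fresh feed = NaCl in product, i.e. 172.3×0.044 = (1−0.389)·M·0.715.
M = 7.5812/(0.715×0.611) = 17.354 g/s.
Recycle P = 0.389×17.354 = 6.7506 g/s.
Combined feed H = 172.3 + 6.7506 = 179.05 g/s.
Overhead T = H − M = 179.05 − 17.354 = 161.7 g/s.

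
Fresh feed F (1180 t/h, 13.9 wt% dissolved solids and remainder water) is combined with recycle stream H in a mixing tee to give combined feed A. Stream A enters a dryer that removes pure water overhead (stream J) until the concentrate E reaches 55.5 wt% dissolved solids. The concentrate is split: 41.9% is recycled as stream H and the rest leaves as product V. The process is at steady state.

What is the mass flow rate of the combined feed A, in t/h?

1393 t/h

Overall dissolved solids balance (none leaves overhead): dissolved solids in fresh feed = dissolved solids in product, i.e. 1180×0.139 = (1−0.419)·E·0.555.
E = 164.02/(0.555×0.581) = 508.66 t/h.
Recycle H = 0.419×508.66 = 213.13 t/h.
Combined feed A = 1180 + 213.13 = 1393.1 t/h.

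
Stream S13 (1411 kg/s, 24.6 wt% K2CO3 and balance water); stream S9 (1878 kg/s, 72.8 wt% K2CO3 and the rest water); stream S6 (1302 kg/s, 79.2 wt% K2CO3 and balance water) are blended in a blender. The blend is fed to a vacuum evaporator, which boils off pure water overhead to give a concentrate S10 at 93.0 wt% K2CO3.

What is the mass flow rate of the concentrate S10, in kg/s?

2952 kg/s

K2CO3 entering = 1411×0.246 + 1878×0.728 + 1302×0.792 = 2745.5 kg/s.
All K2CO3 reports to S10, so S10 = 2745.5/0.930 = 2952.1 kg/s.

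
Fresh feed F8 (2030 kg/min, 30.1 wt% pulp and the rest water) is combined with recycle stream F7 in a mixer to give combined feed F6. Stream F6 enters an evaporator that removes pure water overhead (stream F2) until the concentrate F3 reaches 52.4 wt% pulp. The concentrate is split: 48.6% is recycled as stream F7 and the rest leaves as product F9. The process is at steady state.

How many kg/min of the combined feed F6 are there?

Overall pulp balance (none leaves overhead): pulp in fresh feed = pulp in product, i.e. 2030×0.301 = (1−0.486)·F3·0.524.
F3 = 611.03/(0.524×0.514) = 2268.7 kg/min.
Recycle F7 = 0.486×2268.7 = 1102.6 kg/min.
Combined feed F6 = 2030 + 1102.6 = 3132.6 kg/min.

3133 kg/min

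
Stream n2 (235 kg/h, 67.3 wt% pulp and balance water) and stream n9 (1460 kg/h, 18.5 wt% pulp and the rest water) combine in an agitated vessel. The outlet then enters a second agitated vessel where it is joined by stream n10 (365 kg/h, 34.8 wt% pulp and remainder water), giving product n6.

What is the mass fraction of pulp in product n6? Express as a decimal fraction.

Overall, product flow = 2060 kg/h.
pulp in = 235×0.673 + 1460×0.185 + 365×0.348 = 555.27 kg/h.
pulp fraction in n6 = 0.2696.

0.2696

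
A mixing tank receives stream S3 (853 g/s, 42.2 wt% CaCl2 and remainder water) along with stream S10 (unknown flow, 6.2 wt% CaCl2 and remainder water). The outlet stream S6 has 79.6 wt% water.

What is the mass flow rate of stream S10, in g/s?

1310 g/s

Let S10 be the unknown flow. Total out = 853 + S10.
water balance: 493.03 + 0.938·S10 = 0.796·(853 + S10)
(0.938 − 0.796)·S10 = 0.796×853 − 493.03 = 185.95
S10 = 185.95 / 0.142 = 1309.5 g/s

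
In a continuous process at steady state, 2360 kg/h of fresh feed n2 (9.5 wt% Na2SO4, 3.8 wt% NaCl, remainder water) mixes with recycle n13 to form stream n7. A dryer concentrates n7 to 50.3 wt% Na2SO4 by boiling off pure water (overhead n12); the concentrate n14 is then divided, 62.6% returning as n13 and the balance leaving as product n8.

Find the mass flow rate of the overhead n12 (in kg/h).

Overall Na2SO4 balance (none leaves overhead): Na2SO4 in fresh feed = Na2SO4 in product, i.e. 2360×0.095 = (1−0.626)·n14·0.503.
n14 = 224.2/(0.503×0.374) = 1191.8 kg/h.
Recycle n13 = 0.626×1191.8 = 746.05 kg/h.
Combined feed n7 = 2360 + 746.05 = 3106.1 kg/h.
Overhead n12 = n7 − n14 = 3106.1 − 1191.8 = 1914.3 kg/h.

1914 kg/h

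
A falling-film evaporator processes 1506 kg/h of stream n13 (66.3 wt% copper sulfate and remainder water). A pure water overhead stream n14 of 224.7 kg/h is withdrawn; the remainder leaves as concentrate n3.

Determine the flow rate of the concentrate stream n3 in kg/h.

Concentrate = 1506 − 224.7 = 1281.3 kg/h.

1281 kg/h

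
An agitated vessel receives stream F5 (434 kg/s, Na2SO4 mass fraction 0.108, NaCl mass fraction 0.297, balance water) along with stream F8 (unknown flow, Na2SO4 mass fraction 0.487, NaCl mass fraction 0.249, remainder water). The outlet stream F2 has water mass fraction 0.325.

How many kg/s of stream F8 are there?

Let F8 be the unknown flow. Total out = 434 + F8.
water balance: 258.23 + 0.264·F8 = 0.325·(434 + F8)
(0.264 − 0.325)·F8 = 0.325×434 − 258.23 = -117.18
F8 = -117.18 / -0.061 = 1921 kg/s

1921 kg/s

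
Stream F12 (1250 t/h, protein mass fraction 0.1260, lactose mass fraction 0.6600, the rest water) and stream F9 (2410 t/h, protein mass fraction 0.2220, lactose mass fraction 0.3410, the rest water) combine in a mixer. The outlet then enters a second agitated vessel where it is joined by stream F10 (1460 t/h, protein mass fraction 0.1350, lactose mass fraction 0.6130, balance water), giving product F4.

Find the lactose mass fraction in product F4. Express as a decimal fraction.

0.4964

Overall, product flow = 5120 t/h.
lactose in = 1250×0.660 + 2410×0.341 + 1460×0.613 = 2541.8 t/h.
lactose fraction in F4 = 0.4964.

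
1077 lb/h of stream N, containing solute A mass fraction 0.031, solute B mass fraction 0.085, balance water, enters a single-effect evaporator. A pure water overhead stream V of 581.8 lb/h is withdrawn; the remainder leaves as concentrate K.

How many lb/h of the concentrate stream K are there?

Concentrate = 1077 − 581.8 = 495.2 lb/h.

495.2 lb/h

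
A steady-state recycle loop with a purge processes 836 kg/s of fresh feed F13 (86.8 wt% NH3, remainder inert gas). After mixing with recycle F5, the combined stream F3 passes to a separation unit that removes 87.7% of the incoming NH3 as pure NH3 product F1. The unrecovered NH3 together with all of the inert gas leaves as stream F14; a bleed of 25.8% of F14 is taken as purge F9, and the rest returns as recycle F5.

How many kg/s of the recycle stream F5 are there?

390.2 kg/s

inert gas enters only via F13 and leaves only via the purge: 836×0.132 = 0.258×(inert gas in F14), and the separation unit passes all inert gas, so inert gas in F3 = inert gas in F14 = 427.72 kg/s.
NH3 in F3: m_A = 836×0.868 + (1−0.258)·(1−0.877)·m_A, so m_A = 725.65/0.9087 = 798.53 kg/s.
F14 = (1−0.877)×798.53 + 427.72 = 525.94 kg/s.
Recycle F5 = (1−0.258)×525.94 = 390.25 kg/s.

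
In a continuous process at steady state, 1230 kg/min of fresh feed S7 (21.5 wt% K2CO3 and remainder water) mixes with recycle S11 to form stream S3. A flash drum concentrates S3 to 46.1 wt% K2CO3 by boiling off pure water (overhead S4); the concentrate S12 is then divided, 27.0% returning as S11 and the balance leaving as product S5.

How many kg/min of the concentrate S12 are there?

785.8 kg/min

Overall K2CO3 balance (none leaves overhead): K2CO3 in fresh feed = K2CO3 in product, i.e. 1230×0.215 = (1−0.270)·S12·0.461.
S12 = 264.45/(0.461×0.730) = 785.81 kg/min.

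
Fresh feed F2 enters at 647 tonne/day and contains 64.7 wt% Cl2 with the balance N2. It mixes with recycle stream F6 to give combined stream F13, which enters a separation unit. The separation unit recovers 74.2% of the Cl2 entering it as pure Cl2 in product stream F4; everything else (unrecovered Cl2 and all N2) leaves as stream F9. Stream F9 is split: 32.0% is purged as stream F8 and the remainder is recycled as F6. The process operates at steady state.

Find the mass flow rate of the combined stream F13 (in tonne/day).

N2 enters only via F2 and leaves only via the purge: 647×0.353 = 0.320×(N2 in F9), and the separation unit passes all N2, so N2 in F13 = N2 in F9 = 713.72 tonne/day.
Cl2 in F13: m_A = 647×0.647 + (1−0.320)·(1−0.742)·m_A, so m_A = 418.61/0.8246 = 507.68 tonne/day.
F13 = 507.68 + 713.72 = 1221.4 tonne/day.

1221 tonne/day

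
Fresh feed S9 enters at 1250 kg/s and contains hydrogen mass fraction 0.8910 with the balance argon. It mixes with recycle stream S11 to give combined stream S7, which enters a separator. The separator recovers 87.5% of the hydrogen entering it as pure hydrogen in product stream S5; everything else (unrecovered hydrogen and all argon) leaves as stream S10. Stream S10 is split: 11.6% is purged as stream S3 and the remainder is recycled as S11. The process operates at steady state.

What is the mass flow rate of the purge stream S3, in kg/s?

154.4 kg/s

argon enters only via S9 and leaves only via the purge: 1250×0.109 = 0.116×(argon in S10), and the separator passes all argon, so argon in S7 = argon in S10 = 1174.6 kg/s.
hydrogen in S7: m_A = 1250×0.891 + (1−0.116)·(1−0.875)·m_A, so m_A = 1113.8/0.8895 = 1252.1 kg/s.
S10 = (1−0.875)×1252.1 + 1174.6 = 1331.1 kg/s.
Purge S3 = 0.116×1331.1 = 154.41 kg/s.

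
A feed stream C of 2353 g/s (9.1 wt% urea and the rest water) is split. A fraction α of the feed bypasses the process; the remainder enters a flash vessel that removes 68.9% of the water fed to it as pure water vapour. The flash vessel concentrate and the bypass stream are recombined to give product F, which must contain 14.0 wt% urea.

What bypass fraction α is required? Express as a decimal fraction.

0.441

All 2353×0.091 = 214.12 g/s of urea reaches F, so F = 214.12/0.140 = 1529.4 g/s and vapour = 823.55 g/s.
The evaporator receives (1−α)·2353 of feed at 0.909 water and removes 0.689 of that water:
0.689×0.909×(1−α)×2353 = 823.55
(1−α) = 823.55/1473.7 = 0.5588;  α = 0.4412.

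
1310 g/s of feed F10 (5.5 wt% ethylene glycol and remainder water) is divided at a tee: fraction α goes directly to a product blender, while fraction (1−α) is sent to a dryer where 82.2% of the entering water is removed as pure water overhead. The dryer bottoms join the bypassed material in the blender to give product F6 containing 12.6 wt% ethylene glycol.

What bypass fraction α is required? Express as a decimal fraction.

All 1310×0.055 = 72.05 g/s of ethylene glycol reaches F6, so F6 = 72.05/0.126 = 571.83 g/s and vapour = 738.17 g/s.
The evaporator receives (1−α)·1310 of feed at 0.945 water and removes 0.822 of that water:
0.822×0.945×(1−α)×1310 = 738.17
(1−α) = 738.17/1017.6 = 0.7254;  α = 0.2746.

0.275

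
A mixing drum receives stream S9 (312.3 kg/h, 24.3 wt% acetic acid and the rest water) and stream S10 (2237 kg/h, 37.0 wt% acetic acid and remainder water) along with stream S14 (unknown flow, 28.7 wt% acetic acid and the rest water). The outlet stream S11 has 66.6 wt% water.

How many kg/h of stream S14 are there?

1109 kg/h

Let S14 be the unknown flow. Total out = 2549.3 + S14.
water balance: 1645.7 + 0.713·S14 = 0.666·(2549.3 + S14)
(0.713 − 0.666)·S14 = 0.666×2549.3 − 1645.7 = 52.113
S14 = 52.113 / 0.047 = 1108.8 kg/h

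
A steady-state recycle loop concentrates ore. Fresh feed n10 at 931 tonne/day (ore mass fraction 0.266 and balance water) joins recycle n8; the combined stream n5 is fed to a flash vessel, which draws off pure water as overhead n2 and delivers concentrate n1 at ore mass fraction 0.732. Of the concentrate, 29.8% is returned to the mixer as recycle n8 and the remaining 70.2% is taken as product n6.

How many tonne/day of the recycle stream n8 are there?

Overall ore balance (none leaves overhead): ore in fresh feed = ore in product, i.e. 931×0.266 = (1−0.298)·n1·0.732.
n1 = 247.65/(0.732×0.702) = 481.93 tonne/day.
Recycle n8 = 0.298×481.93 = 143.61 tonne/day.

143.6 tonne/day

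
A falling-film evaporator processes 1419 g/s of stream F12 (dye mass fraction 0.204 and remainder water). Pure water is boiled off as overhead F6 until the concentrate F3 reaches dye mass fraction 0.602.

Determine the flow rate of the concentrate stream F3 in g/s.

480.9 g/s

dye is conserved: 1419×0.204 = 289.48 g/s all reports to the concentrate.
Concentrate = 289.48/(target fraction) = 480.86 g/s.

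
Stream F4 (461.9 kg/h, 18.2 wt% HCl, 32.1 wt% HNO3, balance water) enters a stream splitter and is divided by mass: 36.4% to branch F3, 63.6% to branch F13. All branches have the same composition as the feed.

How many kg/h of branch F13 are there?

Branch F13 flow = 0.636×461.9 = 293.77 kg/h.

293.8 kg/h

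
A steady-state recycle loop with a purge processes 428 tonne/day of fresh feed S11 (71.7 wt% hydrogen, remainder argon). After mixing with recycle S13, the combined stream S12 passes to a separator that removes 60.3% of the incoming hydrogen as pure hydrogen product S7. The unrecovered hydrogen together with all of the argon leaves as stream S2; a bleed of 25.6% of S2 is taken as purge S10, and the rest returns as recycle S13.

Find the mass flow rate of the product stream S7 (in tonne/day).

262.6 tonne/day

hydrogen in S12: m_A = 428×0.717 + (1−0.256)·(1−0.603)·m_A, so m_A = 306.88/0.7046 = 435.51 tonne/day.
Product S7 = 0.603×435.51 = 262.61 tonne/day.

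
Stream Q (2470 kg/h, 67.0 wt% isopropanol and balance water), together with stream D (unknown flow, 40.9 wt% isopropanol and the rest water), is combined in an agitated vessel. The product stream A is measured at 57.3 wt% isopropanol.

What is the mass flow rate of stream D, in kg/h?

1461 kg/h

Let D be the unknown flow. Total out = 2470 + D.
isopropanol balance: 1654.9 + 0.409·D = 0.573·(2470 + D)
(0.409 − 0.573)·D = 0.573×2470 − 1654.9 = -239.59
D = -239.59 / -0.164 = 1460.9 kg/h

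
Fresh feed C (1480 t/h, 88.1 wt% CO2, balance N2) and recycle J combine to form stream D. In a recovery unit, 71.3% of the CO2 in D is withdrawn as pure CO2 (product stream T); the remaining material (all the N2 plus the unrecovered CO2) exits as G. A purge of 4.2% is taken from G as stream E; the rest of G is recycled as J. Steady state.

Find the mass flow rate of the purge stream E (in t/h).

197.8 t/h

N2 enters only via C and leaves only via the purge: 1480×0.119 = 0.042×(N2 in G), and the recovery unit passes all N2, so N2 in D = N2 in G = 4193.3 t/h.
CO2 in D: m_A = 1480×0.881 + (1−0.042)·(1−0.713)·m_A, so m_A = 1303.9/0.7251 = 1798.3 t/h.
G = (1−0.713)×1798.3 + 4193.3 = 4709.5 t/h.
Purge E = 0.042×4709.5 = 197.8 t/h.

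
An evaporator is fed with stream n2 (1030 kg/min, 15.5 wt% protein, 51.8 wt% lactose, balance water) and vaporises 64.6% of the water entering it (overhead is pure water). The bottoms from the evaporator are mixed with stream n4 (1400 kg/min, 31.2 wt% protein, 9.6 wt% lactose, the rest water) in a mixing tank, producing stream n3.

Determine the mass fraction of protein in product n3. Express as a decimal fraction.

Vapour removed = 0.646×0.327×1030 = 217.58 kg/min; concentrate = 812.42 kg/min.
protein reaching the mixer = 159.65 (from concentrate) + 1400×0.312 = 596.45 kg/min.
Product flow = 812.42 + 1400 = 2212.4 kg/min; protein fraction = 0.2696.

0.2696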